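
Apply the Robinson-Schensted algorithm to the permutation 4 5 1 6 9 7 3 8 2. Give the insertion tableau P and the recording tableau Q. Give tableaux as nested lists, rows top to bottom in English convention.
P = [[1, 2, 6, 7, 8], [3, 5], [4], [9]], Q = [[1, 2, 4, 5, 8], [3, 6], [7], [9]]

Insert each entry of the permutation into P by Schensted row insertion, recording in Q the position of each new cell.

After inserting 4: P = [[4]].
After inserting 5: P = [[4, 5]].
After inserting 1: P = [[1, 5], [4]].
After inserting 6: P = [[1, 5, 6], [4]].
After inserting 9: P = [[1, 5, 6, 9], [4]].
After inserting 7: P = [[1, 5, 6, 7], [4, 9]].
After inserting 3: P = [[1, 3, 6, 7], [4, 5], [9]].
After inserting 8: P = [[1, 3, 6, 7, 8], [4, 5], [9]].
After inserting 2: P = [[1, 2, 6, 7, 8], [3, 5], [4], [9]].

So P = [[1, 2, 6, 7, 8], [3, 5], [4], [9]], Q = [[1, 2, 4, 5, 8], [3, 6], [7], [9]].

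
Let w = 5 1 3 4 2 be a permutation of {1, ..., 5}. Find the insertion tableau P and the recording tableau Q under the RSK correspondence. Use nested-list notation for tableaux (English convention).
Insert each entry of the permutation into P by Schensted row insertion, recording in Q the position of each new cell.

Insert 5: appended to row 1. P = [[5]], Q = [[1]].
Insert 1: 1 bumps 5 from row 1; 5 starts row 2. P = [[1], [5]], Q = [[1], [2]].
Insert 3: appended to row 1. P = [[1, 3], [5]], Q = [[1, 3], [2]].
Insert 4: appended to row 1. P = [[1, 3, 4], [5]], Q = [[1, 3, 4], [2]].
Insert 2: 2 bumps 3 from row 1; 3 bumps 5 from row 2; 5 starts row 3. P = [[1, 2, 4], [3], [5]], Q = [[1, 3, 4], [2], [5]].

So P = [[1, 2, 4], [3], [5]], Q = [[1, 3, 4], [2], [5]].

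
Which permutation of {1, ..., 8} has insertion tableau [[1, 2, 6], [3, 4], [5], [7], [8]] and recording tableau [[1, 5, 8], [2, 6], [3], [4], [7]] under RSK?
8 7 3 1 5 4 2 6

Reverse the RSK construction: for i from n down to 1, find the cell of Q containing i, remove the entry at that cell from P, and reverse-bump it up through P; the value ejected from row 1 is w(i).

Step i=8: Q has 8 at row 1, column 3; remove that cell from P, ejecting 6. So w(8) = 6. P is now [[1, 2], [3, 4], [5], [7], [8]].
Step i=7: Q has 7 at row 5, column 1; remove 8 from row 5 of P and reverse-bump: 8 enters row 4 and ejects 7; 7 enters row 3 and ejects 5; 5 enters row 2 and ejects 4; 4 enters row 1 and ejects 2. So w(7) = 2. P is now [[1, 4], [3, 5], [7], [8]].
Step i=6: Q has 6 at row 2, column 2; remove 5 from row 2 of P and reverse-bump: 5 enters row 1 and ejects 4. So w(6) = 4. P is now [[1, 5], [3], [7], [8]].
Step i=5: Q has 5 at row 1, column 2; remove that cell from P, ejecting 5. So w(5) = 5. P is now [[1], [3], [7], [8]].
Step i=4: Q has 4 at row 4, column 1; remove 8 from row 4 of P and reverse-bump: 8 enters row 3 and ejects 7; 7 enters row 2 and ejects 3; 3 enters row 1 and ejects 1. So w(4) = 1. P is now [[3], [7], [8]].
Step i=3: Q has 3 at row 3, column 1; remove 8 from row 3 of P and reverse-bump: 8 enters row 2 and ejects 7; 7 enters row 1 and ejects 3. So w(3) = 3. P is now [[7], [8]].
Step i=2: Q has 2 at row 2, column 1; remove 8 from row 2 of P and reverse-bump: 8 enters row 1 and ejects 7. So w(2) = 7. P is now [[8]].
Step i=1: Q has 1 at row 1, column 1; remove that cell from P, ejecting 8. So w(1) = 8. P is now [].

So w = 8 7 3 1 5 4 2 6.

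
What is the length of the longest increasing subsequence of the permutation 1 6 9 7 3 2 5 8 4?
4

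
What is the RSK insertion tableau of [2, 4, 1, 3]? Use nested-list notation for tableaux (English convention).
Insert 2: appended to row 1. P = [[2]].
Insert 4: appended to row 1. P = [[2, 4]].
Insert 1: 1 bumps 2 from row 1; 2 starts row 2. P = [[1, 4], [2]].
Insert 3: 3 bumps 4 from row 1; 4 appends to row 2. P = [[1, 3], [2, 4]].

So P = [[1, 3], [2, 4]].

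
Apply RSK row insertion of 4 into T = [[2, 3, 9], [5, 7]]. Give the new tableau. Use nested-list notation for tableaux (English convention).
In row 1, 4 replaces 9 (the leftmost entry greater than 4); 9 is bumped to row 2. 9 is appended to row 2. The new tableau is [[2, 3, 4], [5, 7, 9]].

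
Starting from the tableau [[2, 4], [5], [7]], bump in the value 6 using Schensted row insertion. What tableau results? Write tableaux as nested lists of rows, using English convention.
[[2, 4, 6], [5], [7]]

6 is larger than every entry of row 1, so it is appended to row 1. The new tableau is [[2, 4, 6], [5], [7]].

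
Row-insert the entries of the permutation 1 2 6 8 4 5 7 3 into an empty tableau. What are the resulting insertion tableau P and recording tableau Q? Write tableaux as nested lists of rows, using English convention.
Insert each entry of the permutation into P by Schensted row insertion, recording in Q the position of each new cell.

Insert 1: appended to row 1. P = [[1]].
Insert 2: appended to row 1. P = [[1, 2]].
Insert 6: appended to row 1. P = [[1, 2, 6]].
Insert 8: appended to row 1. P = [[1, 2, 6, 8]].
Insert 4: 4 bumps 6 from row 1; 6 starts row 2. P = [[1, 2, 4, 8], [6]].
Insert 5: 5 bumps 8 from row 1; 8 appends to row 2. P = [[1, 2, 4, 5], [6, 8]].
Insert 7: appended to row 1. P = [[1, 2, 4, 5, 7], [6, 8]].
Insert 3: 3 bumps 4 from row 1; 4 bumps 6 from row 2; 6 starts row 3. P = [[1, 2, 3, 5, 7], [4, 8], [6]].

So P = [[1, 2, 3, 5, 7], [4, 8], [6]], Q = [[1, 2, 3, 4, 7], [5, 6], [8]].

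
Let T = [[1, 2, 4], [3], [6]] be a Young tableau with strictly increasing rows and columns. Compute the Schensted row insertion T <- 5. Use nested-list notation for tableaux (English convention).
5 is larger than every entry of row 1, so it is appended to row 1. The new tableau is [[1, 2, 4, 5], [3], [6]].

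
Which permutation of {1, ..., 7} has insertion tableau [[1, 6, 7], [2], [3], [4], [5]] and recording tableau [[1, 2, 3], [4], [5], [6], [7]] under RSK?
5 6 7 4 3 2 1

Reverse the RSK construction: for i from n down to 1, find the cell of Q containing i, remove the entry at that cell from P, and reverse-bump it up through P; the value ejected from row 1 is w(i).

Step i=7: Q has 7 at row 5, column 1; remove 5 from row 5 of P and reverse-bump: 5 enters row 4 and ejects 4; 4 enters row 3 and ejects 3; 3 enters row 2 and ejects 2; 2 enters row 1 and ejects 1. So w(7) = 1. P is now [[2, 6, 7], [3], [4], [5]].
Step i=6: Q has 6 at row 4, column 1; remove 5 from row 4 of P and reverse-bump: 5 enters row 3 and ejects 4; 4 enters row 2 and ejects 3; 3 enters row 1 and ejects 2. So w(6) = 2. P is now [[3, 6, 7], [4], [5]].
Step i=5: Q has 5 at row 3, column 1; remove 5 from row 3 of P and reverse-bump: 5 enters row 2 and ejects 4; 4 enters row 1 and ejects 3. So w(5) = 3. P is now [[4, 6, 7], [5]].
Step i=4: Q has 4 at row 2, column 1; remove 5 from row 2 of P and reverse-bump: 5 enters row 1 and ejects 4. So w(4) = 4. P is now [[5, 6, 7]].
Step i=3: Q has 3 at row 1, column 3; remove that cell from P, ejecting 7. So w(3) = 7. P is now [[5, 6]].
Step i=2: Q has 2 at row 1, column 2; remove that cell from P, ejecting 6. So w(2) = 6. P is now [[5]].
Step i=1: Q has 1 at row 1, column 1; remove that cell from P, ejecting 5. So w(1) = 5. P is now [].

So w = 5 6 7 4 3 2 1.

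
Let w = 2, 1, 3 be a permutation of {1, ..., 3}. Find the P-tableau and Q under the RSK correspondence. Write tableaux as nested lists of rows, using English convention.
P = [[1, 3], [2]], Q = [[1, 3], [2]]

Insert each entry of the permutation into P by Schensted row insertion, recording in Q the position of each new cell.

After inserting 2: P = [[2]].
After inserting 1: P = [[1], [2]].
After inserting 3: P = [[1, 3], [2]].

So P = [[1, 3], [2]], Q = [[1, 3], [2]].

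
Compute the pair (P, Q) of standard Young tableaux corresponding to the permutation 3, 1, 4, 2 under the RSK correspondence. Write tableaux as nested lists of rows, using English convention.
P = [[1, 2], [3, 4]], Q = [[1, 3], [2, 4]]

Insert each entry of the permutation into P by Schensted row insertion, recording in Q the position of each new cell.

Insert 3: appended to row 1. P = [[3]], Q = [[1]].
Insert 1: 1 bumps 3 from row 1; 3 starts row 2. P = [[1], [3]], Q = [[1], [2]].
Insert 4: appended to row 1. P = [[1, 4], [3]], Q = [[1, 3], [2]].
Insert 2: 2 bumps 4 from row 1; 4 appends to row 2. P = [[1, 2], [3, 4]], Q = [[1, 3], [2, 4]].

So P = [[1, 2], [3, 4]], Q = [[1, 3], [2, 4]].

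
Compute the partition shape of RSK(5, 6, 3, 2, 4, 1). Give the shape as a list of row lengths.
[2, 2, 1, 1]

Row-insert each entry into an empty tableau.

After inserting 5: P = [[5]].
After inserting 6: P = [[5, 6]].
After inserting 3: P = [[3, 6], [5]].
After inserting 2: P = [[2, 6], [3], [5]].
After inserting 4: P = [[2, 4], [3, 6], [5]].
After inserting 1: P = [[1, 4], [2, 6], [3], [5]].

The final insertion tableau P = [[1, 4], [2, 6], [3], [5]] has shape [2, 2, 1, 1].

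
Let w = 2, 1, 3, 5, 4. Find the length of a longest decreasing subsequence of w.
2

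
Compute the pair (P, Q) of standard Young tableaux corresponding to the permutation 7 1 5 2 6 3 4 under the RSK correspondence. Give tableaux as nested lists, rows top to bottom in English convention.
P = [[1, 2, 3, 4], [5, 6], [7]], Q = [[1, 3, 5, 7], [2, 6], [4]]

Insert each entry of the permutation into P by Schensted row insertion, recording in Q the position of each new cell.

Insert 7: appended to row 1. P = [[7]].
Insert 1: 1 bumps 7 from row 1; 7 starts row 2. P = [[1], [7]].
Insert 5: appended to row 1. P = [[1, 5], [7]].
Insert 2: 2 bumps 5 from row 1; 5 bumps 7 from row 2; 7 starts row 3. P = [[1, 2], [5], [7]].
Insert 6: appended to row 1. P = [[1, 2, 6], [5], [7]].
Insert 3: 3 bumps 6 from row 1; 6 appends to row 2. P = [[1, 2, 3], [5, 6], [7]].
Insert 4: appended to row 1. P = [[1, 2, 3, 4], [5, 6], [7]].

So P = [[1, 2, 3, 4], [5, 6], [7]], Q = [[1, 3, 5, 7], [2, 6], [4]].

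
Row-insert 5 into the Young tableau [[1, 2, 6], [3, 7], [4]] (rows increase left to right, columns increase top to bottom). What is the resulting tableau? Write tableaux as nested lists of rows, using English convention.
In row 1, 5 replaces 6 (the leftmost entry greater than 5); 6 is bumped to row 2. In row 2, 6 replaces 7 (the leftmost entry greater than 6); 7 is bumped to row 3. 7 is appended to row 3. The new tableau is [[1, 2, 5], [3, 6], [4, 7]].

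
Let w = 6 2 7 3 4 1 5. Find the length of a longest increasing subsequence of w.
4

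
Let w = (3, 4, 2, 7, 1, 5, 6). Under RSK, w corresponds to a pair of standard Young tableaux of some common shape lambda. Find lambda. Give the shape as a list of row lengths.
[4, 2, 1]

Row-insert each entry into an empty tableau.

After inserting 3: P = [[3]].
After inserting 4: P = [[3, 4]].
After inserting 2: P = [[2, 4], [3]].
After inserting 7: P = [[2, 4, 7], [3]].
After inserting 1: P = [[1, 4, 7], [2], [3]].
After inserting 5: P = [[1, 4, 5], [2, 7], [3]].
After inserting 6: P = [[1, 4, 5, 6], [2, 7], [3]].

The final insertion tableau P = [[1, 4, 5, 6], [2, 7], [3]] has shape [4, 2, 1].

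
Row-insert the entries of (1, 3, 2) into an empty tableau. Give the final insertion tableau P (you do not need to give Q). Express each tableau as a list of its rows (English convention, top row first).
P = [[1, 2], [3]]

After inserting 1: P = [[1]].
After inserting 3: P = [[1, 3]].
After inserting 2: P = [[1, 2], [3]].

So P = [[1, 2], [3]].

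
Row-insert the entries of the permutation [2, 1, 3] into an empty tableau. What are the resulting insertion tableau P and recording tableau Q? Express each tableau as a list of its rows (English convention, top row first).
P = [[1, 3], [2]], Q = [[1, 3], [2]]

Insert each entry of the permutation into P by Schensted row insertion, recording in Q the position of each new cell.

After inserting 2: P = [[2]].
After inserting 1: P = [[1], [2]].
After inserting 3: P = [[1, 3], [2]].

So P = [[1, 3], [2]], Q = [[1, 3], [2]].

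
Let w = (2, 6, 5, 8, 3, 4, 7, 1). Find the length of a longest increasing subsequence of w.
4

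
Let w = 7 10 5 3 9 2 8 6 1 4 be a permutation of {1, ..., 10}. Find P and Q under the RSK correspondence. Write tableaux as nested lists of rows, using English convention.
P = [[1, 4], [2, 6], [3, 8], [5, 9], [7, 10]], Q = [[1, 2], [3, 5], [4, 7], [6, 8], [9, 10]]

Insert each entry of the permutation into P by Schensted row insertion, recording in Q the position of each new cell.

Insert 7: appended to row 1. P = [[7]].
Insert 10: appended to row 1. P = [[7, 10]].
Insert 5: 5 bumps 7 from row 1; 7 starts row 2. P = [[5, 10], [7]].
Insert 3: 3 bumps 5 from row 1; 5 bumps 7 from row 2; 7 starts row 3. P = [[3, 10], [5], [7]].
Insert 9: 9 bumps 10 from row 1; 10 appends to row 2. P = [[3, 9], [5, 10], [7]].
Insert 2: 2 bumps 3 from row 1; 3 bumps 5 from row 2; 5 bumps 7 from row 3; 7 starts row 4. P = [[2, 9], [3, 10], [5], [7]].
Insert 8: 8 bumps 9 from row 1; 9 bumps 10 from row 2; 10 appends to row 3. P = [[2, 8], [3, 9], [5, 10], [7]].
Insert 6: 6 bumps 8 from row 1; 8 bumps 9 from row 2; 9 bumps 10 from row 3; 10 appends to row 4. P = [[2, 6], [3, 8], [5, 9], [7, 10]].
Insert 1: 1 bumps 2 from row 1; 2 bumps 3 from row 2; 3 bumps 5 from row 3; 5 bumps 7 from row 4; 7 starts row 5. P = [[1, 6], [2, 8], [3, 9], [5, 10], [7]].
Insert 4: 4 bumps 6 from row 1; 6 bumps 8 from row 2; 8 bumps 9 from row 3; 9 bumps 10 from row 4; 10 appends to row 5. P = [[1, 4], [2, 6], [3, 8], [5, 9], [7, 10]].

So P = [[1, 4], [2, 6], [3, 8], [5, 9], [7, 10]], Q = [[1, 2], [3, 5], [4, 7], [6, 8], [9, 10]].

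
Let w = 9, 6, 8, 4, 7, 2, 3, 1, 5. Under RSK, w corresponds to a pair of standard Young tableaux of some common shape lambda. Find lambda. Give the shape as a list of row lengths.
[3, 2, 2, 1, 1]

Row-insert each entry into an empty tableau.

After inserting 9: P = [[9]].
After inserting 6: P = [[6], [9]].
After inserting 8: P = [[6, 8], [9]].
After inserting 4: P = [[4, 8], [6], [9]].
After inserting 7: P = [[4, 7], [6, 8], [9]].
After inserting 2: P = [[2, 7], [4, 8], [6], [9]].
After inserting 3: P = [[2, 3], [4, 7], [6, 8], [9]].
After inserting 1: P = [[1, 3], [2, 7], [4, 8], [6], [9]].
After inserting 5: P = [[1, 3, 5], [2, 7], [4, 8], [6], [9]].

The final insertion tableau P = [[1, 3, 5], [2, 7], [4, 8], [6], [9]] has shape [3, 2, 2, 1, 1].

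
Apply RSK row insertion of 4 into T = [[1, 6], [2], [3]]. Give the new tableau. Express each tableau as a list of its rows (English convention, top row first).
[[1, 4], [2, 6], [3]]

In row 1, 4 replaces 6 (the leftmost entry greater than 4); 6 is bumped to row 2. 6 is appended to row 2. The new tableau is [[1, 4], [2, 6], [3]].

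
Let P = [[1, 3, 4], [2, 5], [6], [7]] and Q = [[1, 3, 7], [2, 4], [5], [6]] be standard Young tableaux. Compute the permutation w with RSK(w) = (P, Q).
2 1 7 6 5 3 4

Reverse the RSK construction: for i from n down to 1, find the cell of Q containing i, remove the entry at that cell from P, and reverse-bump it up through P; the value ejected from row 1 is w(i).

Step i=7: Q has 7 at row 1, column 3; remove that cell from P, ejecting 4. So w(7) = 4. P is now [[1, 3], [2, 5], [6], [7]].
Step i=6: Q has 6 at row 4, column 1; remove 7 from row 4 of P and reverse-bump: 7 enters row 3 and ejects 6; 6 enters row 2 and ejects 5; 5 enters row 1 and ejects 3. So w(6) = 3. P is now [[1, 5], [2, 6], [7]].
Step i=5: Q has 5 at row 3, column 1; remove 7 from row 3 of P and reverse-bump: 7 enters row 2 and ejects 6; 6 enters row 1 and ejects 5. So w(5) = 5. P is now [[1, 6], [2, 7]].
Step i=4: Q has 4 at row 2, column 2; remove 7 from row 2 of P and reverse-bump: 7 enters row 1 and ejects 6. So w(4) = 6. P is now [[1, 7], [2]].
Step i=3: Q has 3 at row 1, column 2; remove that cell from P, ejecting 7. So w(3) = 7. P is now [[1], [2]].
Step i=2: Q has 2 at row 2, column 1; remove 2 from row 2 of P and reverse-bump: 2 enters row 1 and ejects 1. So w(2) = 1. P is now [[2]].
Step i=1: Q has 1 at row 1, column 1; remove that cell from P, ejecting 2. So w(1) = 2. P is now [].

So w = 2 1 7 6 5 3 4.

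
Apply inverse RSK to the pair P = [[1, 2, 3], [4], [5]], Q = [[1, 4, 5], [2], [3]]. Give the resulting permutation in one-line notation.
Reverse the RSK construction: for i from n down to 1, find the cell of Q containing i, remove the entry at that cell from P, and reverse-bump it up through P; the value ejected from row 1 is w(i).

Step i=5: Q has 5 at row 1, column 3; remove that cell from P, ejecting 3. So w(5) = 3. P is now [[1, 2], [4], [5]].
Step i=4: Q has 4 at row 1, column 2; remove that cell from P, ejecting 2. So w(4) = 2. P is now [[1], [4], [5]].
Step i=3: Q has 3 at row 3, column 1; remove 5 from row 3 of P and reverse-bump: 5 enters row 2 and ejects 4; 4 enters row 1 and ejects 1. So w(3) = 1. P is now [[4], [5]].
Step i=2: Q has 2 at row 2, column 1; remove 5 from row 2 of P and reverse-bump: 5 enters row 1 and ejects 4. So w(2) = 4. P is now [[5]].
Step i=1: Q has 1 at row 1, column 1; remove that cell from P, ejecting 5. So w(1) = 5. P is now [].

So w = 5 4 1 2 3.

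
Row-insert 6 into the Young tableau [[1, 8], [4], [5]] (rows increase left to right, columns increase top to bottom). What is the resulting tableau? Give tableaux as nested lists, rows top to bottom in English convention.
In row 1, 6 replaces 8 (the leftmost entry greater than 6); 8 is bumped to row 2. 8 is appended to row 2. The new tableau is [[1, 6], [4, 8], [5]].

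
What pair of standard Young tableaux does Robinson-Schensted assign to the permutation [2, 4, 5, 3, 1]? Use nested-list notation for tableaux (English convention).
P = [[1, 3, 5], [2], [4]], Q = [[1, 2, 3], [4], [5]]

Insert each entry of the permutation into P by Schensted row insertion, recording in Q the position of each new cell.

Insert 2: appended to row 1. P = [[2]].
Insert 4: appended to row 1. P = [[2, 4]].
Insert 5: appended to row 1. P = [[2, 4, 5]].
Insert 3: 3 bumps 4 from row 1; 4 starts row 2. P = [[2, 3, 5], [4]].
Insert 1: 1 bumps 2 from row 1; 2 bumps 4 from row 2; 4 starts row 3. P = [[1, 3, 5], [2], [4]].

So P = [[1, 3, 5], [2], [4]], Q = [[1, 2, 3], [4], [5]].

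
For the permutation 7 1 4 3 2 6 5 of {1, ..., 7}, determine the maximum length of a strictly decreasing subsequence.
4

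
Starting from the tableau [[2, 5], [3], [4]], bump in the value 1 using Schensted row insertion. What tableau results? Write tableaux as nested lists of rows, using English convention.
In row 1, 1 replaces 2 (the leftmost entry greater than 1); 2 is bumped to row 2. In row 2, 2 replaces 3 (the leftmost entry greater than 2); 3 is bumped to row 3. In row 3, 3 replaces 4 (the leftmost entry greater than 3); 4 is bumped to row 4. 4 starts a new row 4. The new tableau is [[1, 5], [2], [3], [4]].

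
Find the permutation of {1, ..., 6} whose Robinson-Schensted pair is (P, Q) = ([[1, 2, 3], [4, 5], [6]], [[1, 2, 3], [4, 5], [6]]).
Reverse RSK: for i = n, n-1, ..., 1, locate i in Q, remove the corresponding corner cell from P, and reverse-bump its entry up through P; the value ejected from row 1 is w(i).

So w = 1 4 6 2 5 3.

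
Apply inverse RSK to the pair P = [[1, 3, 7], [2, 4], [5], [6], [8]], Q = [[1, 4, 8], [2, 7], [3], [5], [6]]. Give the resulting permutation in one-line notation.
Reverse RSK: for i = n, n-1, ..., 1, locate i in Q, remove the corresponding corner cell from P, and reverse-bump its entry up through P; the value ejected from row 1 is w(i).

So w = 8 6 2 5 4 1 3 7.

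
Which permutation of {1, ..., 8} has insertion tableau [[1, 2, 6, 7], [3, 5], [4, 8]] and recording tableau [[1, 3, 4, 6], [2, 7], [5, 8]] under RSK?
4 3 5 6 1 8 7 2

Reverse the RSK construction: for i from n down to 1, find the cell of Q containing i, remove the entry at that cell from P, and reverse-bump it up through P; the value ejected from row 1 is w(i).

Step i=8: Q has 8 at row 3, column 2; remove 8 from row 3 of P and reverse-bump: 8 enters row 2 and ejects 5; 5 enters row 1 and ejects 2. So w(8) = 2. P is now [[1, 5, 6, 7], [3, 8], [4]].
Step i=7: Q has 7 at row 2, column 2; remove 8 from row 2 of P and reverse-bump: 8 enters row 1 and ejects 7. So w(7) = 7. P is now [[1, 5, 6, 8], [3], [4]].
Step i=6: Q has 6 at row 1, column 4; remove that cell from P, ejecting 8. So w(6) = 8. P is now [[1, 5, 6], [3], [4]].
Step i=5: Q has 5 at row 3, column 1; remove 4 from row 3 of P and reverse-bump: 4 enters row 2 and ejects 3; 3 enters row 1 and ejects 1. So w(5) = 1. P is now [[3, 5, 6], [4]].
Step i=4: Q has 4 at row 1, column 3; remove that cell from P, ejecting 6. So w(4) = 6. P is now [[3, 5], [4]].
Step i=3: Q has 3 at row 1, column 2; remove that cell from P, ejecting 5. So w(3) = 5. P is now [[3], [4]].
Step i=2: Q has 2 at row 2, column 1; remove 4 from row 2 of P and reverse-bump: 4 enters row 1 and ejects 3. So w(2) = 3. P is now [[4]].
Step i=1: Q has 1 at row 1, column 1; remove that cell from P, ejecting 4. So w(1) = 4. P is now [].

So w = 4 3 5 6 1 8 7 2.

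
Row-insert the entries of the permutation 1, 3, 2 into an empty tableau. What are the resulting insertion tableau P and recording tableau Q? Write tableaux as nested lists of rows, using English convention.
Insert each entry of the permutation into P by Schensted row insertion, recording in Q the position of each new cell.

Insert 1: appended to row 1. P = [[1]].
Insert 3: appended to row 1. P = [[1, 3]].
Insert 2: 2 bumps 3 from row 1; 3 starts row 2. P = [[1, 2], [3]].

So P = [[1, 2], [3]], Q = [[1, 2], [3]].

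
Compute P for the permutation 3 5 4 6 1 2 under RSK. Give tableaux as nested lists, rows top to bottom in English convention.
P = [[1, 2, 6], [3, 4], [5]]

After inserting 3: P = [[3]].
After inserting 5: P = [[3, 5]].
After inserting 4: P = [[3, 4], [5]].
After inserting 6: P = [[3, 4, 6], [5]].
After inserting 1: P = [[1, 4, 6], [3], [5]].
After inserting 2: P = [[1, 2, 6], [3, 4], [5]].

So P = [[1, 2, 6], [3, 4], [5]].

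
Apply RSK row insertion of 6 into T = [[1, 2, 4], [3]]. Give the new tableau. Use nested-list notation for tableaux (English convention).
[[1, 2, 4, 6], [3]]

6 is larger than every entry of row 1, so it is appended to row 1. The new tableau is [[1, 2, 4, 6], [3]].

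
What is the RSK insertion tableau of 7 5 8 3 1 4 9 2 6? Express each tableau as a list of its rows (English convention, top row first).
Insert 7: appended to row 1. P = [[7]].
Insert 5: 5 bumps 7 from row 1; 7 starts row 2. P = [[5], [7]].
Insert 8: appended to row 1. P = [[5, 8], [7]].
Insert 3: 3 bumps 5 from row 1; 5 bumps 7 from row 2; 7 starts row 3. P = [[3, 8], [5], [7]].
Insert 1: 1 bumps 3 from row 1; 3 bumps 5 from row 2; 5 bumps 7 from row 3; 7 starts row 4. P = [[1, 8], [3], [5], [7]].
Insert 4: 4 bumps 8 from row 1; 8 appends to row 2. P = [[1, 4], [3, 8], [5], [7]].
Insert 9: appended to row 1. P = [[1, 4, 9], [3, 8], [5], [7]].
Insert 2: 2 bumps 4 from row 1; 4 bumps 8 from row 2; 8 appends to row 3. P = [[1, 2, 9], [3, 4], [5, 8], [7]].
Insert 6: 6 bumps 9 from row 1; 9 appends to row 2. P = [[1, 2, 6], [3, 4, 9], [5, 8], [7]].

So P = [[1, 2, 6], [3, 4, 9], [5, 8], [7]].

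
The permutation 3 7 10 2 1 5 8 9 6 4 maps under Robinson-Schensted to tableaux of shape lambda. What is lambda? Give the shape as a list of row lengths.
Row-insert each entry into an empty tableau.

After inserting 3: P = [[3]].
After inserting 7: P = [[3, 7]].
After inserting 10: P = [[3, 7, 10]].
After inserting 2: P = [[2, 7, 10], [3]].
After inserting 1: P = [[1, 7, 10], [2], [3]].
After inserting 5: P = [[1, 5, 10], [2, 7], [3]].
After inserting 8: P = [[1, 5, 8], [2, 7, 10], [3]].
After inserting 9: P = [[1, 5, 8, 9], [2, 7, 10], [3]].
After inserting 6: P = [[1, 5, 6, 9], [2, 7, 8], [3, 10]].
After inserting 4: P = [[1, 4, 6, 9], [2, 5, 8], [3, 7], [10]].

The final insertion tableau P = [[1, 4, 6, 9], [2, 5, 8], [3, 7], [10]] has shape [4, 3, 2, 1].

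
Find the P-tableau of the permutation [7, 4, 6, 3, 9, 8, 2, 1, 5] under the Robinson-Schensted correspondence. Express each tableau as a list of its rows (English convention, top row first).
Insert 7: appended to row 1. P = [[7]].
Insert 4: 4 bumps 7 from row 1; 7 starts row 2. P = [[4], [7]].
Insert 6: appended to row 1. P = [[4, 6], [7]].
Insert 3: 3 bumps 4 from row 1; 4 bumps 7 from row 2; 7 starts row 3. P = [[3, 6], [4], [7]].
Insert 9: appended to row 1. P = [[3, 6, 9], [4], [7]].
Insert 8: 8 bumps 9 from row 1; 9 appends to row 2. P = [[3, 6, 8], [4, 9], [7]].
Insert 2: 2 bumps 3 from row 1; 3 bumps 4 from row 2; 4 bumps 7 from row 3; 7 starts row 4. P = [[2, 6, 8], [3, 9], [4], [7]].
Insert 1: 1 bumps 2 from row 1; 2 bumps 3 from row 2; 3 bumps 4 from row 3; 4 bumps 7 from row 4; 7 starts row 5. P = [[1, 6, 8], [2, 9], [3], [4], [7]].
Insert 5: 5 bumps 6 from row 1; 6 bumps 9 from row 2; 9 appends to row 3. P = [[1, 5, 8], [2, 6], [3, 9], [4], [7]].

So P = [[1, 5, 8], [2, 6], [3, 9], [4], [7]].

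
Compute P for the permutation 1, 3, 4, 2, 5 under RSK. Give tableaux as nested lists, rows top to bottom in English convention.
P = [[1, 2, 4, 5], [3]]

Insert 1: appended to row 1. P = [[1]].
Insert 3: appended to row 1. P = [[1, 3]].
Insert 4: appended to row 1. P = [[1, 3, 4]].
Insert 2: 2 bumps 3 from row 1; 3 starts row 2. P = [[1, 2, 4], [3]].
Insert 5: appended to row 1. P = [[1, 2, 4, 5], [3]].

So P = [[1, 2, 4, 5], [3]].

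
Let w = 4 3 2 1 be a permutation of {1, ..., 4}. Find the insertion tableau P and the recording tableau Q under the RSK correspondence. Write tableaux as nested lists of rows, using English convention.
Insert each entry of the permutation into P by Schensted row insertion, recording in Q the position of each new cell.

Insert 4: appended to row 1. P = [[4]], Q = [[1]].
Insert 3: 3 bumps 4 from row 1; 4 starts row 2. P = [[3], [4]], Q = [[1], [2]].
Insert 2: 2 bumps 3 from row 1; 3 bumps 4 from row 2; 4 starts row 3. P = [[2], [3], [4]], Q = [[1], [2], [3]].
Insert 1: 1 bumps 2 from row 1; 2 bumps 3 from row 2; 3 bumps 4 from row 3; 4 starts row 4. P = [[1], [2], [3], [4]], Q = [[1], [2], [3], [4]].

So P = [[1], [2], [3], [4]], Q = [[1], [2], [3], [4]].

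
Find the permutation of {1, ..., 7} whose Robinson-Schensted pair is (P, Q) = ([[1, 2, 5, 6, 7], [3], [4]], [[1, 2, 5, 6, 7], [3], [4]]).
Reverse the RSK construction: for i from n down to 1, find the cell of Q containing i, remove the entry at that cell from P, and reverse-bump it up through P; the value ejected from row 1 is w(i).

Step i=7: Q has 7 at row 1, column 5; remove that cell from P, ejecting 7. So w(7) = 7. P is now [[1, 2, 5, 6], [3], [4]].
Step i=6: Q has 6 at row 1, column 4; remove that cell from P, ejecting 6. So w(6) = 6. P is now [[1, 2, 5], [3], [4]].
Step i=5: Q has 5 at row 1, column 3; remove that cell from P, ejecting 5. So w(5) = 5. P is now [[1, 2], [3], [4]].
Step i=4: Q has 4 at row 3, column 1; remove 4 from row 3 of P and reverse-bump: 4 enters row 2 and ejects 3; 3 enters row 1 and ejects 2. So w(4) = 2. P is now [[1, 3], [4]].
Step i=3: Q has 3 at row 2, column 1; remove 4 from row 2 of P and reverse-bump: 4 enters row 1 and ejects 3. So w(3) = 3. P is now [[1, 4]].
Step i=2: Q has 2 at row 1, column 2; remove that cell from P, ejecting 4. So w(2) = 4. P is now [[1]].
Step i=1: Q has 1 at row 1, column 1; remove that cell from P, ejecting 1. So w(1) = 1. P is now [].

So w = 1 4 3 2 5 6 7.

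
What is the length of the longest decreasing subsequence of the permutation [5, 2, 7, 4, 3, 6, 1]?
4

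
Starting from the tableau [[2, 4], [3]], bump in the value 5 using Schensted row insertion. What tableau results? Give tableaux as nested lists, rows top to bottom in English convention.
[[2, 4, 5], [3]]

5 is larger than every entry of row 1, so it is appended to row 1. The new tableau is [[2, 4, 5], [3]].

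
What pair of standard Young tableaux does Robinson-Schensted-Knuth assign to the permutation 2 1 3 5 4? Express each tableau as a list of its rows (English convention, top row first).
P = [[1, 3, 4], [2, 5]], Q = [[1, 3, 4], [2, 5]]

Insert each entry of the permutation into P by Schensted row insertion, recording in Q the position of each new cell.

After inserting 2: P = [[2]].
After inserting 1: P = [[1], [2]].
After inserting 3: P = [[1, 3], [2]].
After inserting 5: P = [[1, 3, 5], [2]].
After inserting 4: P = [[1, 3, 4], [2, 5]].

So P = [[1, 3, 4], [2, 5]], Q = [[1, 3, 4], [2, 5]].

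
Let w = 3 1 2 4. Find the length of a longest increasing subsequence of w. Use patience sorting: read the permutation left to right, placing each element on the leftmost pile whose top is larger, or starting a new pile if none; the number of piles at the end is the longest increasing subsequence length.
3

3: new pile. tops = [3]
1: onto pile 1 (replacing 3). tops = [1]
2: new pile. tops = [1, 2]
4: new pile. tops = [1, 2, 4]

3 piles, so the longest increasing subsequence has length 3.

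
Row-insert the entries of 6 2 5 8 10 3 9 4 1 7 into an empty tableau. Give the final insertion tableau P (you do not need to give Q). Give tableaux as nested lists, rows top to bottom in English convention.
Insert 6: appended to row 1. P = [[6]].
Insert 2: 2 bumps 6 from row 1; 6 starts row 2. P = [[2], [6]].
Insert 5: appended to row 1. P = [[2, 5], [6]].
Insert 8: appended to row 1. P = [[2, 5, 8], [6]].
Insert 10: appended to row 1. P = [[2, 5, 8, 10], [6]].
Insert 3: 3 bumps 5 from row 1; 5 bumps 6 from row 2; 6 starts row 3. P = [[2, 3, 8, 10], [5], [6]].
Insert 9: 9 bumps 10 from row 1; 10 appends to row 2. P = [[2, 3, 8, 9], [5, 10], [6]].
Insert 4: 4 bumps 8 from row 1; 8 bumps 10 from row 2; 10 appends to row 3. P = [[2, 3, 4, 9], [5, 8], [6, 10]].
Insert 1: 1 bumps 2 from row 1; 2 bumps 5 from row 2; 5 bumps 6 from row 3; 6 starts row 4. P = [[1, 3, 4, 9], [2, 8], [5, 10], [6]].
Insert 7: 7 bumps 9 from row 1; 9 appends to row 2. P = [[1, 3, 4, 7], [2, 8, 9], [5, 10], [6]].

So P = [[1, 3, 4, 7], [2, 8, 9], [5, 10], [6]].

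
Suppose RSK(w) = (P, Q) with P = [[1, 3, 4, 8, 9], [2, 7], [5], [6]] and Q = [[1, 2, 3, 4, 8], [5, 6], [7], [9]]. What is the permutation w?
2 6 7 8 3 5 4 9 1

Reverse the RSK construction: for i from n down to 1, find the cell of Q containing i, remove the entry at that cell from P, and reverse-bump it up through P; the value ejected from row 1 is w(i).

Step i=9: Q has 9 at row 4, column 1; remove 6 from row 4 of P and reverse-bump: 6 enters row 3 and ejects 5; 5 enters row 2 and ejects 2; 2 enters row 1 and ejects 1. So w(9) = 1. P is now [[2, 3, 4, 8, 9], [5, 7], [6]].
Step i=8: Q has 8 at row 1, column 5; remove that cell from P, ejecting 9. So w(8) = 9. P is now [[2, 3, 4, 8], [5, 7], [6]].
Step i=7: Q has 7 at row 3, column 1; remove 6 from row 3 of P and reverse-bump: 6 enters row 2 and ejects 5; 5 enters row 1 and ejects 4. So w(7) = 4. P is now [[2, 3, 5, 8], [6, 7]].
Step i=6: Q has 6 at row 2, column 2; remove 7 from row 2 of P and reverse-bump: 7 enters row 1 and ejects 5. So w(6) = 5. P is now [[2, 3, 7, 8], [6]].
Step i=5: Q has 5 at row 2, column 1; remove 6 from row 2 of P and reverse-bump: 6 enters row 1 and ejects 3. So w(5) = 3. P is now [[2, 6, 7, 8]].
Step i=4: Q has 4 at row 1, column 4; remove that cell from P, ejecting 8. So w(4) = 8. P is now [[2, 6, 7]].
Step i=3: Q has 3 at row 1, column 3; remove that cell from P, ejecting 7. So w(3) = 7. P is now [[2, 6]].
Step i=2: Q has 2 at row 1, column 2; remove that cell from P, ejecting 6. So w(2) = 6. P is now [[2]].
Step i=1: Q has 1 at row 1, column 1; remove that cell from P, ejecting 2. So w(1) = 2. P is now [].

So w = 2 6 7 8 3 5 4 9 1.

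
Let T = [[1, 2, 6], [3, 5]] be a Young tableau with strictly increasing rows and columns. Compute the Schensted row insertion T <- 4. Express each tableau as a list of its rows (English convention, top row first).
[[1, 2, 4], [3, 5, 6]]

In row 1, 4 replaces 6 (the leftmost entry greater than 4); 6 is bumped to row 2. 6 is appended to row 2. The new tableau is [[1, 2, 4], [3, 5, 6]].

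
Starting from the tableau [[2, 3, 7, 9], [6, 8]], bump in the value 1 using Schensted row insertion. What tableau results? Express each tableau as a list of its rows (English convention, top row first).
In row 1, 1 replaces 2 (the leftmost entry greater than 1); 2 is bumped to row 2. In row 2, 2 replaces 6 (the leftmost entry greater than 2); 6 is bumped to row 3. 6 starts a new row 3. The new tableau is [[1, 3, 7, 9], [2, 8], [6]].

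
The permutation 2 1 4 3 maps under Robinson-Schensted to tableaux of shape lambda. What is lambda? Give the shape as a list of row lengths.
Row-insert each entry into an empty tableau.

After inserting 2: P = [[2]].
After inserting 1: P = [[1], [2]].
After inserting 4: P = [[1, 4], [2]].
After inserting 3: P = [[1, 3], [2, 4]].

The final insertion tableau P = [[1, 3], [2, 4]] has shape [2, 2].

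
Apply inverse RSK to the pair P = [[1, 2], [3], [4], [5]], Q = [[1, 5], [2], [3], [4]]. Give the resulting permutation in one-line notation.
5 4 3 1 2

Reverse the RSK construction: for i from n down to 1, find the cell of Q containing i, remove the entry at that cell from P, and reverse-bump it up through P; the value ejected from row 1 is w(i).

Step i=5: Q has 5 at row 1, column 2; remove that cell from P, ejecting 2. So w(5) = 2. P is now [[1], [3], [4], [5]].
Step i=4: Q has 4 at row 4, column 1; remove 5 from row 4 of P and reverse-bump: 5 enters row 3 and ejects 4; 4 enters row 2 and ejects 3; 3 enters row 1 and ejects 1. So w(4) = 1. P is now [[3], [4], [5]].
Step i=3: Q has 3 at row 3, column 1; remove 5 from row 3 of P and reverse-bump: 5 enters row 2 and ejects 4; 4 enters row 1 and ejects 3. So w(3) = 3. P is now [[4], [5]].
Step i=2: Q has 2 at row 2, column 1; remove 5 from row 2 of P and reverse-bump: 5 enters row 1 and ejects 4. So w(2) = 4. P is now [[5]].
Step i=1: Q has 1 at row 1, column 1; remove that cell from P, ejecting 5. So w(1) = 5. P is now [].

So w = 5 4 3 1 2.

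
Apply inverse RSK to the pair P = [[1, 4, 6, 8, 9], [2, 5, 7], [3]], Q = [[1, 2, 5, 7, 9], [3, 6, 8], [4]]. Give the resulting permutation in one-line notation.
Reverse RSK: for i = n, n-1, ..., 1, locate i in Q, remove the corresponding corner cell from P, and reverse-bump its entry up through P; the value ejected from row 1 is w(i).

So w = 3 5 2 1 7 4 8 6 9.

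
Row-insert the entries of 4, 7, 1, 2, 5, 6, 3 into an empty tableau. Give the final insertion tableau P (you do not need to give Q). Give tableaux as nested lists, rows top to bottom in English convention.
Insert 4: appended to row 1. P = [[4]].
Insert 7: appended to row 1. P = [[4, 7]].
Insert 1: 1 bumps 4 from row 1; 4 starts row 2. P = [[1, 7], [4]].
Insert 2: 2 bumps 7 from row 1; 7 appends to row 2. P = [[1, 2], [4, 7]].
Insert 5: appended to row 1. P = [[1, 2, 5], [4, 7]].
Insert 6: appended to row 1. P = [[1, 2, 5, 6], [4, 7]].
Insert 3: 3 bumps 5 from row 1; 5 bumps 7 from row 2; 7 starts row 3. P = [[1, 2, 3, 6], [4, 5], [7]].

So P = [[1, 2, 3, 6], [4, 5], [7]].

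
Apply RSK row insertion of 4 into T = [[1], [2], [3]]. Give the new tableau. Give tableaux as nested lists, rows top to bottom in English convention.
[[1, 4], [2], [3]]

4 is larger than every entry of row 1, so it is appended to row 1. The new tableau is [[1, 4], [2], [3]].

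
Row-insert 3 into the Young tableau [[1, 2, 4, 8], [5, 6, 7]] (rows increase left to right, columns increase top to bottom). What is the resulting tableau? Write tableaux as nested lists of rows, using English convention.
In row 1, 3 replaces 4 (the leftmost entry greater than 3); 4 is bumped to row 2. In row 2, 4 replaces 5 (the leftmost entry greater than 4); 5 is bumped to row 3. 5 starts a new row 3. The new tableau is [[1, 2, 3, 8], [4, 6, 7], [5]].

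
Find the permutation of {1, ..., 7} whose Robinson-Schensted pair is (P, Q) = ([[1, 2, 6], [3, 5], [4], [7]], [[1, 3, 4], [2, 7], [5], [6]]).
Reverse the RSK construction: for i from n down to 1, find the cell of Q containing i, remove the entry at that cell from P, and reverse-bump it up through P; the value ejected from row 1 is w(i).

Step i=7: Q has 7 at row 2, column 2; remove 5 from row 2 of P and reverse-bump: 5 enters row 1 and ejects 2. So w(7) = 2. P is now [[1, 5, 6], [3], [4], [7]].
Step i=6: Q has 6 at row 4, column 1; remove 7 from row 4 of P and reverse-bump: 7 enters row 3 and ejects 4; 4 enters row 2 and ejects 3; 3 enters row 1 and ejects 1. So w(6) = 1. P is now [[3, 5, 6], [4], [7]].
Step i=5: Q has 5 at row 3, column 1; remove 7 from row 3 of P and reverse-bump: 7 enters row 2 and ejects 4; 4 enters row 1 and ejects 3. So w(5) = 3. P is now [[4, 5, 6], [7]].
Step i=4: Q has 4 at row 1, column 3; remove that cell from P, ejecting 6. So w(4) = 6. P is now [[4, 5], [7]].
Step i=3: Q has 3 at row 1, column 2; remove that cell from P, ejecting 5. So w(3) = 5. P is now [[4], [7]].
Step i=2: Q has 2 at row 2, column 1; remove 7 from row 2 of P and reverse-bump: 7 enters row 1 and ejects 4. So w(2) = 4. P is now [[7]].
Step i=1: Q has 1 at row 1, column 1; remove that cell from P, ejecting 7. So w(1) = 7. P is now [].

So w = 7 4 5 6 3 1 2.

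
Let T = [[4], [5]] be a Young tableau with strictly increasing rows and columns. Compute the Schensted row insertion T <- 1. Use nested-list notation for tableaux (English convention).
[[1], [4], [5]]

In row 1, 1 replaces 4 (the leftmost entry greater than 1); 4 is bumped to row 2. In row 2, 4 replaces 5 (the leftmost entry greater than 4); 5 is bumped to row 3. 5 starts a new row 3. The new tableau is [[1], [4], [5]].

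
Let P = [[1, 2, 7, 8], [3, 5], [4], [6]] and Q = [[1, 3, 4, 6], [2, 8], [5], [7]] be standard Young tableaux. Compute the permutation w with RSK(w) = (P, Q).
Reverse the RSK construction: for i from n down to 1, find the cell of Q containing i, remove the entry at that cell from P, and reverse-bump it up through P; the value ejected from row 1 is w(i).

Step i=8: Q has 8 at row 2, column 2; remove 5 from row 2 of P and reverse-bump: 5 enters row 1 and ejects 2. So w(8) = 2. P is now [[1, 5, 7, 8], [3], [4], [6]].
Step i=7: Q has 7 at row 4, column 1; remove 6 from row 4 of P and reverse-bump: 6 enters row 3 and ejects 4; 4 enters row 2 and ejects 3; 3 enters row 1 and ejects 1. So w(7) = 1. P is now [[3, 5, 7, 8], [4], [6]].
Step i=6: Q has 6 at row 1, column 4; remove that cell from P, ejecting 8. So w(6) = 8. P is now [[3, 5, 7], [4], [6]].
Step i=5: Q has 5 at row 3, column 1; remove 6 from row 3 of P and reverse-bump: 6 enters row 2 and ejects 4; 4 enters row 1 and ejects 3. So w(5) = 3. P is now [[4, 5, 7], [6]].
Step i=4: Q has 4 at row 1, column 3; remove that cell from P, ejecting 7. So w(4) = 7. P is now [[4, 5], [6]].
Step i=3: Q has 3 at row 1, column 2; remove that cell from P, ejecting 5. So w(3) = 5. P is now [[4], [6]].
Step i=2: Q has 2 at row 2, column 1; remove 6 from row 2 of P and reverse-bump: 6 enters row 1 and ejects 4. So w(2) = 4. P is now [[6]].
Step i=1: Q has 1 at row 1, column 1; remove that cell from P, ejecting 6. So w(1) = 6. P is now [].

So w = 6 4 5 7 3 8 1 2.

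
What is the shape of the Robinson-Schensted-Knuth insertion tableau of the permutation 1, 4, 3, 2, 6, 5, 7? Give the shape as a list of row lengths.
Row-insert each entry into an empty tableau.

After inserting 1: P = [[1]].
After inserting 4: P = [[1, 4]].
After inserting 3: P = [[1, 3], [4]].
After inserting 2: P = [[1, 2], [3], [4]].
After inserting 6: P = [[1, 2, 6], [3], [4]].
After inserting 5: P = [[1, 2, 5], [3, 6], [4]].
After inserting 7: P = [[1, 2, 5, 7], [3, 6], [4]].

The final insertion tableau P = [[1, 2, 5, 7], [3, 6], [4]] has shape [4, 2, 1].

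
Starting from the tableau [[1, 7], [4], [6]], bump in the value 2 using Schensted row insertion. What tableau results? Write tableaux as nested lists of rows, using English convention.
[[1, 2], [4, 7], [6]]

In row 1, 2 replaces 7 (the leftmost entry greater than 2); 7 is bumped to row 2. 7 is appended to row 2. The new tableau is [[1, 2], [4, 7], [6]].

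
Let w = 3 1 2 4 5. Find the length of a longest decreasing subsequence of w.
2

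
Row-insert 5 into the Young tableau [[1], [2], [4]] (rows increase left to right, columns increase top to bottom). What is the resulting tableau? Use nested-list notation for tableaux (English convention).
[[1, 5], [2], [4]]

5 is larger than every entry of row 1, so it is appended to row 1. The new tableau is [[1, 5], [2], [4]].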